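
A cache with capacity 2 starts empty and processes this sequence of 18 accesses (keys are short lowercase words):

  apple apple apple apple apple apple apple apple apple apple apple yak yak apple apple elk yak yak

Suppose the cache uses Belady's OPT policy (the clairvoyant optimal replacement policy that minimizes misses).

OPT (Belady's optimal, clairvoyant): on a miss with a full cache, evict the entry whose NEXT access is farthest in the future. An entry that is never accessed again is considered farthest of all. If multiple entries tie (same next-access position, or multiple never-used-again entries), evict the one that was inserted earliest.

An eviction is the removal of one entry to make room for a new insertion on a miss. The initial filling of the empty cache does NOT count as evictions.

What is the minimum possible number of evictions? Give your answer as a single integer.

Answer: 1

Derivation:
OPT (Belady) simulation (capacity=2):
  1. access apple: MISS. Cache: [apple]
  2. access apple: HIT. Next use of apple: step 3. Cache: [apple]
  3. access apple: HIT. Next use of apple: step 4. Cache: [apple]
  4. access apple: HIT. Next use of apple: step 5. Cache: [apple]
  5. access apple: HIT. Next use of apple: step 6. Cache: [apple]
  6. access apple: HIT. Next use of apple: step 7. Cache: [apple]
  7. access apple: HIT. Next use of apple: step 8. Cache: [apple]
  8. access apple: HIT. Next use of apple: step 9. Cache: [apple]
  9. access apple: HIT. Next use of apple: step 10. Cache: [apple]
  10. access apple: HIT. Next use of apple: step 11. Cache: [apple]
  11. access apple: HIT. Next use of apple: step 14. Cache: [apple]
  12. access yak: MISS. Cache: [apple yak]
  13. access yak: HIT. Next use of yak: step 17. Cache: [apple yak]
  14. access apple: HIT. Next use of apple: step 15. Cache: [apple yak]
  15. access apple: HIT. Next use of apple: never. Cache: [apple yak]
  16. access elk: MISS, evict apple (next use: never). Cache: [yak elk]
  17. access yak: HIT. Next use of yak: step 18. Cache: [yak elk]
  18. access yak: HIT. Next use of yak: never. Cache: [yak elk]
Total: 15 hits, 3 misses, 1 evictions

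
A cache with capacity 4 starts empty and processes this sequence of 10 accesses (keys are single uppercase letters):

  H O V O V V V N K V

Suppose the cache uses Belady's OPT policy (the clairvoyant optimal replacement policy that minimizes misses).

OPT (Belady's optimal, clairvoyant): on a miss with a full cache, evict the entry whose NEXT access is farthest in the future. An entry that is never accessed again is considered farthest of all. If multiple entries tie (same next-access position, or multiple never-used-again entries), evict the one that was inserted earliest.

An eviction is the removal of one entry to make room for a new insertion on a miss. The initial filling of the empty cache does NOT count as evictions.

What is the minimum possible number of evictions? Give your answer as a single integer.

Answer: 1

Derivation:
OPT (Belady) simulation (capacity=4):
  1. access H: MISS. Cache: [H]
  2. access O: MISS. Cache: [H O]
  3. access V: MISS. Cache: [H O V]
  4. access O: HIT. Next use of O: never. Cache: [H O V]
  5. access V: HIT. Next use of V: step 6. Cache: [H O V]
  6. access V: HIT. Next use of V: step 7. Cache: [H O V]
  7. access V: HIT. Next use of V: step 10. Cache: [H O V]
  8. access N: MISS. Cache: [H O V N]
  9. access K: MISS, evict H (next use: never). Cache: [O V N K]
  10. access V: HIT. Next use of V: never. Cache: [O V N K]
Total: 5 hits, 5 misses, 1 evictions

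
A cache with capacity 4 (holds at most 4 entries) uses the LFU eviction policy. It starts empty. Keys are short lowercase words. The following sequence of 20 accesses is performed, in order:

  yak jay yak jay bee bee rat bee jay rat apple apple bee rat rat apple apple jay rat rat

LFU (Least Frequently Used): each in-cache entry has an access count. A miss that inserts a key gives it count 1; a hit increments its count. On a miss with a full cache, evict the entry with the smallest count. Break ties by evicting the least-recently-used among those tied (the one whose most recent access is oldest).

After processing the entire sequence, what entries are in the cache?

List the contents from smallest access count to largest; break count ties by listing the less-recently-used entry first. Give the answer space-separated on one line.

Answer: bee apple jay rat

Derivation:
LFU simulation (capacity=4):
  1. access yak: MISS. Cache: [yak(c=1)]
  2. access jay: MISS. Cache: [yak(c=1) jay(c=1)]
  3. access yak: HIT, count now 2. Cache: [jay(c=1) yak(c=2)]
  4. access jay: HIT, count now 2. Cache: [yak(c=2) jay(c=2)]
  5. access bee: MISS. Cache: [bee(c=1) yak(c=2) jay(c=2)]
  6. access bee: HIT, count now 2. Cache: [yak(c=2) jay(c=2) bee(c=2)]
  7. access rat: MISS. Cache: [rat(c=1) yak(c=2) jay(c=2) bee(c=2)]
  8. access bee: HIT, count now 3. Cache: [rat(c=1) yak(c=2) jay(c=2) bee(c=3)]
  9. access jay: HIT, count now 3. Cache: [rat(c=1) yak(c=2) bee(c=3) jay(c=3)]
  10. access rat: HIT, count now 2. Cache: [yak(c=2) rat(c=2) bee(c=3) jay(c=3)]
  11. access apple: MISS, evict yak(c=2). Cache: [apple(c=1) rat(c=2) bee(c=3) jay(c=3)]
  12. access apple: HIT, count now 2. Cache: [rat(c=2) apple(c=2) bee(c=3) jay(c=3)]
  13. access bee: HIT, count now 4. Cache: [rat(c=2) apple(c=2) jay(c=3) bee(c=4)]
  14. access rat: HIT, count now 3. Cache: [apple(c=2) jay(c=3) rat(c=3) bee(c=4)]
  15. access rat: HIT, count now 4. Cache: [apple(c=2) jay(c=3) bee(c=4) rat(c=4)]
  16. access apple: HIT, count now 3. Cache: [jay(c=3) apple(c=3) bee(c=4) rat(c=4)]
  17. access apple: HIT, count now 4. Cache: [jay(c=3) bee(c=4) rat(c=4) apple(c=4)]
  18. access jay: HIT, count now 4. Cache: [bee(c=4) rat(c=4) apple(c=4) jay(c=4)]
  19. access rat: HIT, count now 5. Cache: [bee(c=4) apple(c=4) jay(c=4) rat(c=5)]
  20. access rat: HIT, count now 6. Cache: [bee(c=4) apple(c=4) jay(c=4) rat(c=6)]
Total: 15 hits, 5 misses, 1 evictions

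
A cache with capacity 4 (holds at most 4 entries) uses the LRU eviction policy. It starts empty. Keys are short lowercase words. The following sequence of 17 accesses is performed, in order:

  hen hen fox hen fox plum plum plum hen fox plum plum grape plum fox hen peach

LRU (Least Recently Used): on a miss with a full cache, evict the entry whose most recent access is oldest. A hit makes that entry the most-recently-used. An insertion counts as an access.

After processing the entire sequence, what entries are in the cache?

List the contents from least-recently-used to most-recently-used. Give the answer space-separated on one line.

Answer: plum fox hen peach

Derivation:
LRU simulation (capacity=4):
  1. access hen: MISS. Cache (LRU->MRU): [hen]
  2. access hen: HIT. Cache (LRU->MRU): [hen]
  3. access fox: MISS. Cache (LRU->MRU): [hen fox]
  4. access hen: HIT. Cache (LRU->MRU): [fox hen]
  5. access fox: HIT. Cache (LRU->MRU): [hen fox]
  6. access plum: MISS. Cache (LRU->MRU): [hen fox plum]
  7. access plum: HIT. Cache (LRU->MRU): [hen fox plum]
  8. access plum: HIT. Cache (LRU->MRU): [hen fox plum]
  9. access hen: HIT. Cache (LRU->MRU): [fox plum hen]
  10. access fox: HIT. Cache (LRU->MRU): [plum hen fox]
  11. access plum: HIT. Cache (LRU->MRU): [hen fox plum]
  12. access plum: HIT. Cache (LRU->MRU): [hen fox plum]
  13. access grape: MISS. Cache (LRU->MRU): [hen fox plum grape]
  14. access plum: HIT. Cache (LRU->MRU): [hen fox grape plum]
  15. access fox: HIT. Cache (LRU->MRU): [hen grape plum fox]
  16. access hen: HIT. Cache (LRU->MRU): [grape plum fox hen]
  17. access peach: MISS, evict grape. Cache (LRU->MRU): [plum fox hen peach]
Total: 12 hits, 5 misses, 1 evictions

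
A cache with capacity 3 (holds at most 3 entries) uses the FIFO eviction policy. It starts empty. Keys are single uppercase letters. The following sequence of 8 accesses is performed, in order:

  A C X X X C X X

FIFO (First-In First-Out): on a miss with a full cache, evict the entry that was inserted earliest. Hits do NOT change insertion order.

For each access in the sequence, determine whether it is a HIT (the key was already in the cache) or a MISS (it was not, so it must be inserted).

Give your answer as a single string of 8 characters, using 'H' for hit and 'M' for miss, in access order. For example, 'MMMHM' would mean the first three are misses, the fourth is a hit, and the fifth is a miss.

FIFO simulation (capacity=3):
  1. access A: MISS. Cache (old->new): [A]
  2. access C: MISS. Cache (old->new): [A C]
  3. access X: MISS. Cache (old->new): [A C X]
  4. access X: HIT. Cache (old->new): [A C X]
  5. access X: HIT. Cache (old->new): [A C X]
  6. access C: HIT. Cache (old->new): [A C X]
  7. access X: HIT. Cache (old->new): [A C X]
  8. access X: HIT. Cache (old->new): [A C X]
Total: 5 hits, 3 misses, 0 evictions

Answer: MMMHHHHH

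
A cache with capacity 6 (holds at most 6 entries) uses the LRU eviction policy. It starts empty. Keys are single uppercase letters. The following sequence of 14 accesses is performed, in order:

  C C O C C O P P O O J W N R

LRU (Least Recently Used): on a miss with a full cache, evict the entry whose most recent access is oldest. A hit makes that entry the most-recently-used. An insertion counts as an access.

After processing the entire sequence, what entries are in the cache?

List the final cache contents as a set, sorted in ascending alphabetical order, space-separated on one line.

Answer: J N O P R W

Derivation:
LRU simulation (capacity=6):
  1. access C: MISS. Cache (LRU->MRU): [C]
  2. access C: HIT. Cache (LRU->MRU): [C]
  3. access O: MISS. Cache (LRU->MRU): [C O]
  4. access C: HIT. Cache (LRU->MRU): [O C]
  5. access C: HIT. Cache (LRU->MRU): [O C]
  6. access O: HIT. Cache (LRU->MRU): [C O]
  7. access P: MISS. Cache (LRU->MRU): [C O P]
  8. access P: HIT. Cache (LRU->MRU): [C O P]
  9. access O: HIT. Cache (LRU->MRU): [C P O]
  10. access O: HIT. Cache (LRU->MRU): [C P O]
  11. access J: MISS. Cache (LRU->MRU): [C P O J]
  12. access W: MISS. Cache (LRU->MRU): [C P O J W]
  13. access N: MISS. Cache (LRU->MRU): [C P O J W N]
  14. access R: MISS, evict C. Cache (LRU->MRU): [P O J W N R]
Total: 7 hits, 7 misses, 1 evictions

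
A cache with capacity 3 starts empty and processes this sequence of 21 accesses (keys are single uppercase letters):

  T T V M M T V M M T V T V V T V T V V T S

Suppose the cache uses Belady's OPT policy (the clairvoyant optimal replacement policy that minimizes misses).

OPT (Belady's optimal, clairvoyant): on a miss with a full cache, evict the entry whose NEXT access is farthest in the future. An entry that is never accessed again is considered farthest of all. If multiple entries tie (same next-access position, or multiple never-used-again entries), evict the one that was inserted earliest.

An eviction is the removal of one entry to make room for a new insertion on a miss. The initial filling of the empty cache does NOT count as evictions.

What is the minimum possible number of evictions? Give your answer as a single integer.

OPT (Belady) simulation (capacity=3):
  1. access T: MISS. Cache: [T]
  2. access T: HIT. Next use of T: step 6. Cache: [T]
  3. access V: MISS. Cache: [T V]
  4. access M: MISS. Cache: [T V M]
  5. access M: HIT. Next use of M: step 8. Cache: [T V M]
  6. access T: HIT. Next use of T: step 10. Cache: [T V M]
  7. access V: HIT. Next use of V: step 11. Cache: [T V M]
  8. access M: HIT. Next use of M: step 9. Cache: [T V M]
  9. access M: HIT. Next use of M: never. Cache: [T V M]
  10. access T: HIT. Next use of T: step 12. Cache: [T V M]
  11. access V: HIT. Next use of V: step 13. Cache: [T V M]
  12. access T: HIT. Next use of T: step 15. Cache: [T V M]
  13. access V: HIT. Next use of V: step 14. Cache: [T V M]
  14. access V: HIT. Next use of V: step 16. Cache: [T V M]
  15. access T: HIT. Next use of T: step 17. Cache: [T V M]
  16. access V: HIT. Next use of V: step 18. Cache: [T V M]
  17. access T: HIT. Next use of T: step 20. Cache: [T V M]
  18. access V: HIT. Next use of V: step 19. Cache: [T V M]
  19. access V: HIT. Next use of V: never. Cache: [T V M]
  20. access T: HIT. Next use of T: never. Cache: [T V M]
  21. access S: MISS, evict T (next use: never). Cache: [V M S]
Total: 17 hits, 4 misses, 1 evictions

Answer: 1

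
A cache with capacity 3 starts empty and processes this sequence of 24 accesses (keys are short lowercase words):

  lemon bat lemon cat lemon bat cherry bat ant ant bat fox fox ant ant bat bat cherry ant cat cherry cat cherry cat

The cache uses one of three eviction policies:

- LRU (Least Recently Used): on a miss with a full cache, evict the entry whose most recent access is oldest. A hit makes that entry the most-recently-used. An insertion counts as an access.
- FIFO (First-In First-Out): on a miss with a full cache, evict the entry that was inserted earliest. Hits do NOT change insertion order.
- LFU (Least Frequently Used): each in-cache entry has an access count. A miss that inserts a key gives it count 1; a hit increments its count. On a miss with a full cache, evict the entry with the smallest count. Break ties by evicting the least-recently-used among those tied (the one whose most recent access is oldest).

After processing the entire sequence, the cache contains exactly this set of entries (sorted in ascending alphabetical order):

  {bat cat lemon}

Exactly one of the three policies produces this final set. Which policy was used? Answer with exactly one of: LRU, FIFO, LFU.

Simulating under each policy and comparing final sets:
  LRU: final set = {ant cat cherry} -> differs
  FIFO: final set = {ant cat cherry} -> differs
  LFU: final set = {bat cat lemon} -> MATCHES target
Only LFU produces the target set.

Answer: LFU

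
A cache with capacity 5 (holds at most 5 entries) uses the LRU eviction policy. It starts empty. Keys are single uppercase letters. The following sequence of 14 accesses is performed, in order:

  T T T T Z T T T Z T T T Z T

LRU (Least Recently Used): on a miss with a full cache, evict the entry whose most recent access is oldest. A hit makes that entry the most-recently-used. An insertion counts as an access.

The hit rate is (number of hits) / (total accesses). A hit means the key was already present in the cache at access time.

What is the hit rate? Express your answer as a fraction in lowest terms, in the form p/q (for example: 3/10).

Answer: 6/7

Derivation:
LRU simulation (capacity=5):
  1. access T: MISS. Cache (LRU->MRU): [T]
  2. access T: HIT. Cache (LRU->MRU): [T]
  3. access T: HIT. Cache (LRU->MRU): [T]
  4. access T: HIT. Cache (LRU->MRU): [T]
  5. access Z: MISS. Cache (LRU->MRU): [T Z]
  6. access T: HIT. Cache (LRU->MRU): [Z T]
  7. access T: HIT. Cache (LRU->MRU): [Z T]
  8. access T: HIT. Cache (LRU->MRU): [Z T]
  9. access Z: HIT. Cache (LRU->MRU): [T Z]
  10. access T: HIT. Cache (LRU->MRU): [Z T]
  11. access T: HIT. Cache (LRU->MRU): [Z T]
  12. access T: HIT. Cache (LRU->MRU): [Z T]
  13. access Z: HIT. Cache (LRU->MRU): [T Z]
  14. access T: HIT. Cache (LRU->MRU): [Z T]
Total: 12 hits, 2 misses, 0 evictions

Hit rate = 12/14 = 6/7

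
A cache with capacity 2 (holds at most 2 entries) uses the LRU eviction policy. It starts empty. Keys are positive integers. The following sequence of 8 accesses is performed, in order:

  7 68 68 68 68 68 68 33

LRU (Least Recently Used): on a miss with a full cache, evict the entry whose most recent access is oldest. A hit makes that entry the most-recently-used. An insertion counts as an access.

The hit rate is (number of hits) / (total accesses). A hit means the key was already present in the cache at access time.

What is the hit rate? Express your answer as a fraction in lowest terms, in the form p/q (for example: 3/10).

Answer: 5/8

Derivation:
LRU simulation (capacity=2):
  1. access 7: MISS. Cache (LRU->MRU): [7]
  2. access 68: MISS. Cache (LRU->MRU): [7 68]
  3. access 68: HIT. Cache (LRU->MRU): [7 68]
  4. access 68: HIT. Cache (LRU->MRU): [7 68]
  5. access 68: HIT. Cache (LRU->MRU): [7 68]
  6. access 68: HIT. Cache (LRU->MRU): [7 68]
  7. access 68: HIT. Cache (LRU->MRU): [7 68]
  8. access 33: MISS, evict 7. Cache (LRU->MRU): [68 33]
Total: 5 hits, 3 misses, 1 evictions

Hit rate = 5/8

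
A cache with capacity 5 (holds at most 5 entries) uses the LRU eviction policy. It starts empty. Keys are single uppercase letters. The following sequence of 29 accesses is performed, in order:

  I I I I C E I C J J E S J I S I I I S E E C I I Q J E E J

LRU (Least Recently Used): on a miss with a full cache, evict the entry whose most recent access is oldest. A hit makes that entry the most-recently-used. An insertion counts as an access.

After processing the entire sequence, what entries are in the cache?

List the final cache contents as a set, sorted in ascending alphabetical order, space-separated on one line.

LRU simulation (capacity=5):
  1. access I: MISS. Cache (LRU->MRU): [I]
  2. access I: HIT. Cache (LRU->MRU): [I]
  3. access I: HIT. Cache (LRU->MRU): [I]
  4. access I: HIT. Cache (LRU->MRU): [I]
  5. access C: MISS. Cache (LRU->MRU): [I C]
  6. access E: MISS. Cache (LRU->MRU): [I C E]
  7. access I: HIT. Cache (LRU->MRU): [C E I]
  8. access C: HIT. Cache (LRU->MRU): [E I C]
  9. access J: MISS. Cache (LRU->MRU): [E I C J]
  10. access J: HIT. Cache (LRU->MRU): [E I C J]
  11. access E: HIT. Cache (LRU->MRU): [I C J E]
  12. access S: MISS. Cache (LRU->MRU): [I C J E S]
  13. access J: HIT. Cache (LRU->MRU): [I C E S J]
  14. access I: HIT. Cache (LRU->MRU): [C E S J I]
  15. access S: HIT. Cache (LRU->MRU): [C E J I S]
  16. access I: HIT. Cache (LRU->MRU): [C E J S I]
  17. access I: HIT. Cache (LRU->MRU): [C E J S I]
  18. access I: HIT. Cache (LRU->MRU): [C E J S I]
  19. access S: HIT. Cache (LRU->MRU): [C E J I S]
  20. access E: HIT. Cache (LRU->MRU): [C J I S E]
  21. access E: HIT. Cache (LRU->MRU): [C J I S E]
  22. access C: HIT. Cache (LRU->MRU): [J I S E C]
  23. access I: HIT. Cache (LRU->MRU): [J S E C I]
  24. access I: HIT. Cache (LRU->MRU): [J S E C I]
  25. access Q: MISS, evict J. Cache (LRU->MRU): [S E C I Q]
  26. access J: MISS, evict S. Cache (LRU->MRU): [E C I Q J]
  27. access E: HIT. Cache (LRU->MRU): [C I Q J E]
  28. access E: HIT. Cache (LRU->MRU): [C I Q J E]
  29. access J: HIT. Cache (LRU->MRU): [C I Q E J]
Total: 22 hits, 7 misses, 2 evictions

Answer: C E I J Q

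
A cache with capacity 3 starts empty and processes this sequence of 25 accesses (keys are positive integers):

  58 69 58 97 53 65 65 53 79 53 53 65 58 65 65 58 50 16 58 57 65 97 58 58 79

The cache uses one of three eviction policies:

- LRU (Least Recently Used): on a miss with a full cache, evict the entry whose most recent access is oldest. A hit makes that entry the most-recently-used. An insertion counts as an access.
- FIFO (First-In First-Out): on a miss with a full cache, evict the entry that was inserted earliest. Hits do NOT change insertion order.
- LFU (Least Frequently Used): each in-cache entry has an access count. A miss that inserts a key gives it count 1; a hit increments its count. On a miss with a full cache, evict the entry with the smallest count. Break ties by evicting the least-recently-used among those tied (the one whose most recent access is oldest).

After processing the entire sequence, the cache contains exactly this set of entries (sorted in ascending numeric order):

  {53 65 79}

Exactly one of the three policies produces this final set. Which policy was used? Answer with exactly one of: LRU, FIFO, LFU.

Simulating under each policy and comparing final sets:
  LRU: final set = {58 79 97} -> differs
  FIFO: final set = {58 79 97} -> differs
  LFU: final set = {53 65 79} -> MATCHES target
Only LFU produces the target set.

Answer: LFU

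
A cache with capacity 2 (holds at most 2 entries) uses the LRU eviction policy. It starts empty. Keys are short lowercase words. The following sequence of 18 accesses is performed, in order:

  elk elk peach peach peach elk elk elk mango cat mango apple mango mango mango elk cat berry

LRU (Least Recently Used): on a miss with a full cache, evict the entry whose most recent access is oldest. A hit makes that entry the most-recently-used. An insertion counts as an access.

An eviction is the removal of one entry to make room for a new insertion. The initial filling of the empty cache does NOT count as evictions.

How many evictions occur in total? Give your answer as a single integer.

Answer: 6

Derivation:
LRU simulation (capacity=2):
  1. access elk: MISS. Cache (LRU->MRU): [elk]
  2. access elk: HIT. Cache (LRU->MRU): [elk]
  3. access peach: MISS. Cache (LRU->MRU): [elk peach]
  4. access peach: HIT. Cache (LRU->MRU): [elk peach]
  5. access peach: HIT. Cache (LRU->MRU): [elk peach]
  6. access elk: HIT. Cache (LRU->MRU): [peach elk]
  7. access elk: HIT. Cache (LRU->MRU): [peach elk]
  8. access elk: HIT. Cache (LRU->MRU): [peach elk]
  9. access mango: MISS, evict peach. Cache (LRU->MRU): [elk mango]
  10. access cat: MISS, evict elk. Cache (LRU->MRU): [mango cat]
  11. access mango: HIT. Cache (LRU->MRU): [cat mango]
  12. access apple: MISS, evict cat. Cache (LRU->MRU): [mango apple]
  13. access mango: HIT. Cache (LRU->MRU): [apple mango]
  14. access mango: HIT. Cache (LRU->MRU): [apple mango]
  15. access mango: HIT. Cache (LRU->MRU): [apple mango]
  16. access elk: MISS, evict apple. Cache (LRU->MRU): [mango elk]
  17. access cat: MISS, evict mango. Cache (LRU->MRU): [elk cat]
  18. access berry: MISS, evict elk. Cache (LRU->MRU): [cat berry]
Total: 10 hits, 8 misses, 6 evictions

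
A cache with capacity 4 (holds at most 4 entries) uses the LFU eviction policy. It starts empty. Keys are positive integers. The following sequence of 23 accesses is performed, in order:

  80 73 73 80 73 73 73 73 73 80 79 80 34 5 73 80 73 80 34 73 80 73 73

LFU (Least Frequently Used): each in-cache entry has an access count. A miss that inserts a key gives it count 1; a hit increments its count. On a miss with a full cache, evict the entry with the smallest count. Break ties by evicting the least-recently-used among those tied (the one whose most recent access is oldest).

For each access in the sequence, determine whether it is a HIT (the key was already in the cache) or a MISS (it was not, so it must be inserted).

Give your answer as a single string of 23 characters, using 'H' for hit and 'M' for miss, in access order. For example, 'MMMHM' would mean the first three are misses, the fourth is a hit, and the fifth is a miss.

Answer: MMHHHHHHHHMHMMHHHHHHHHH

Derivation:
LFU simulation (capacity=4):
  1. access 80: MISS. Cache: [80(c=1)]
  2. access 73: MISS. Cache: [80(c=1) 73(c=1)]
  3. access 73: HIT, count now 2. Cache: [80(c=1) 73(c=2)]
  4. access 80: HIT, count now 2. Cache: [73(c=2) 80(c=2)]
  5. access 73: HIT, count now 3. Cache: [80(c=2) 73(c=3)]
  6. access 73: HIT, count now 4. Cache: [80(c=2) 73(c=4)]
  7. access 73: HIT, count now 5. Cache: [80(c=2) 73(c=5)]
  8. access 73: HIT, count now 6. Cache: [80(c=2) 73(c=6)]
  9. access 73: HIT, count now 7. Cache: [80(c=2) 73(c=7)]
  10. access 80: HIT, count now 3. Cache: [80(c=3) 73(c=7)]
  11. access 79: MISS. Cache: [79(c=1) 80(c=3) 73(c=7)]
  12. access 80: HIT, count now 4. Cache: [79(c=1) 80(c=4) 73(c=7)]
  13. access 34: MISS. Cache: [79(c=1) 34(c=1) 80(c=4) 73(c=7)]
  14. access 5: MISS, evict 79(c=1). Cache: [34(c=1) 5(c=1) 80(c=4) 73(c=7)]
  15. access 73: HIT, count now 8. Cache: [34(c=1) 5(c=1) 80(c=4) 73(c=8)]
  16. access 80: HIT, count now 5. Cache: [34(c=1) 5(c=1) 80(c=5) 73(c=8)]
  17. access 73: HIT, count now 9. Cache: [34(c=1) 5(c=1) 80(c=5) 73(c=9)]
  18. access 80: HIT, count now 6. Cache: [34(c=1) 5(c=1) 80(c=6) 73(c=9)]
  19. access 34: HIT, count now 2. Cache: [5(c=1) 34(c=2) 80(c=6) 73(c=9)]
  20. access 73: HIT, count now 10. Cache: [5(c=1) 34(c=2) 80(c=6) 73(c=10)]
  21. access 80: HIT, count now 7. Cache: [5(c=1) 34(c=2) 80(c=7) 73(c=10)]
  22. access 73: HIT, count now 11. Cache: [5(c=1) 34(c=2) 80(c=7) 73(c=11)]
  23. access 73: HIT, count now 12. Cache: [5(c=1) 34(c=2) 80(c=7) 73(c=12)]
Total: 18 hits, 5 misses, 1 evictions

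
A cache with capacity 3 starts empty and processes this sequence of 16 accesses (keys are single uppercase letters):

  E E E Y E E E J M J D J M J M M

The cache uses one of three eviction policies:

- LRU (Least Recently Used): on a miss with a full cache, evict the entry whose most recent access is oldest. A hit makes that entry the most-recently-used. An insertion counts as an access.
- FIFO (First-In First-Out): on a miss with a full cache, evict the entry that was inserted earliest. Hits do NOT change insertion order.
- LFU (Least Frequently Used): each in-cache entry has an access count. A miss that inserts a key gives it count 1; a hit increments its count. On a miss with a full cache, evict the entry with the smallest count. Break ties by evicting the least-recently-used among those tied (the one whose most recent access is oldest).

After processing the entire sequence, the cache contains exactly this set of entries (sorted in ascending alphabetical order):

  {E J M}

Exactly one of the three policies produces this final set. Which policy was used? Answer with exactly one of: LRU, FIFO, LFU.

Simulating under each policy and comparing final sets:
  LRU: final set = {D J M} -> differs
  FIFO: final set = {D J M} -> differs
  LFU: final set = {E J M} -> MATCHES target
Only LFU produces the target set.

Answer: LFU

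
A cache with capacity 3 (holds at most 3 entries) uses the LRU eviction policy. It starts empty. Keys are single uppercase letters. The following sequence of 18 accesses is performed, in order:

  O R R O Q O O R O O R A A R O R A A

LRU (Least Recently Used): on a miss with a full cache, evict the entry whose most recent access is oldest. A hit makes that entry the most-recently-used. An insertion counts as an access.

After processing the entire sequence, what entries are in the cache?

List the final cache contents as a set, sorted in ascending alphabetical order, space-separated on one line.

LRU simulation (capacity=3):
  1. access O: MISS. Cache (LRU->MRU): [O]
  2. access R: MISS. Cache (LRU->MRU): [O R]
  3. access R: HIT. Cache (LRU->MRU): [O R]
  4. access O: HIT. Cache (LRU->MRU): [R O]
  5. access Q: MISS. Cache (LRU->MRU): [R O Q]
  6. access O: HIT. Cache (LRU->MRU): [R Q O]
  7. access O: HIT. Cache (LRU->MRU): [R Q O]
  8. access R: HIT. Cache (LRU->MRU): [Q O R]
  9. access O: HIT. Cache (LRU->MRU): [Q R O]
  10. access O: HIT. Cache (LRU->MRU): [Q R O]
  11. access R: HIT. Cache (LRU->MRU): [Q O R]
  12. access A: MISS, evict Q. Cache (LRU->MRU): [O R A]
  13. access A: HIT. Cache (LRU->MRU): [O R A]
  14. access R: HIT. Cache (LRU->MRU): [O A R]
  15. access O: HIT. Cache (LRU->MRU): [A R O]
  16. access R: HIT. Cache (LRU->MRU): [A O R]
  17. access A: HIT. Cache (LRU->MRU): [O R A]
  18. access A: HIT. Cache (LRU->MRU): [O R A]
Total: 14 hits, 4 misses, 1 evictions

Answer: A O R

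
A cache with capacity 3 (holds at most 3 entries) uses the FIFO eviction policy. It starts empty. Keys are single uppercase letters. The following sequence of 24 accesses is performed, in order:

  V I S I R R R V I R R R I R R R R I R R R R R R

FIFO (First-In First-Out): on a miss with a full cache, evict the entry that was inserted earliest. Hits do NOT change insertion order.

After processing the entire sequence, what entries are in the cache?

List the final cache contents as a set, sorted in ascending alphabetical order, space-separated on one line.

Answer: I R V

Derivation:
FIFO simulation (capacity=3):
  1. access V: MISS. Cache (old->new): [V]
  2. access I: MISS. Cache (old->new): [V I]
  3. access S: MISS. Cache (old->new): [V I S]
  4. access I: HIT. Cache (old->new): [V I S]
  5. access R: MISS, evict V. Cache (old->new): [I S R]
  6. access R: HIT. Cache (old->new): [I S R]
  7. access R: HIT. Cache (old->new): [I S R]
  8. access V: MISS, evict I. Cache (old->new): [S R V]
  9. access I: MISS, evict S. Cache (old->new): [R V I]
  10. access R: HIT. Cache (old->new): [R V I]
  11. access R: HIT. Cache (old->new): [R V I]
  12. access R: HIT. Cache (old->new): [R V I]
  13. access I: HIT. Cache (old->new): [R V I]
  14. access R: HIT. Cache (old->new): [R V I]
  15. access R: HIT. Cache (old->new): [R V I]
  16. access R: HIT. Cache (old->new): [R V I]
  17. access R: HIT. Cache (old->new): [R V I]
  18. access I: HIT. Cache (old->new): [R V I]
  19. access R: HIT. Cache (old->new): [R V I]
  20. access R: HIT. Cache (old->new): [R V I]
  21. access R: HIT. Cache (old->new): [R V I]
  22. access R: HIT. Cache (old->new): [R V I]
  23. access R: HIT. Cache (old->new): [R V I]
  24. access R: HIT. Cache (old->new): [R V I]
Total: 18 hits, 6 misses, 3 evictions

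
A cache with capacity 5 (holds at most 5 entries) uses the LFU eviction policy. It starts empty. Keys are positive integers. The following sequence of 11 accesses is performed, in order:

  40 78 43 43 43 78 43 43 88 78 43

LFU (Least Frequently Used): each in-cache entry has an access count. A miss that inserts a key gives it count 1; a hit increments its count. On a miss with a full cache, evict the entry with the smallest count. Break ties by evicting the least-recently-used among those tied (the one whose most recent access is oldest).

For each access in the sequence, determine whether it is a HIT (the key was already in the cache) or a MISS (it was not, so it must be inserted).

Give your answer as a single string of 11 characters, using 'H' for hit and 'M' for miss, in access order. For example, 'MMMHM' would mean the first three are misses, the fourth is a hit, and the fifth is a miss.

LFU simulation (capacity=5):
  1. access 40: MISS. Cache: [40(c=1)]
  2. access 78: MISS. Cache: [40(c=1) 78(c=1)]
  3. access 43: MISS. Cache: [40(c=1) 78(c=1) 43(c=1)]
  4. access 43: HIT, count now 2. Cache: [40(c=1) 78(c=1) 43(c=2)]
  5. access 43: HIT, count now 3. Cache: [40(c=1) 78(c=1) 43(c=3)]
  6. access 78: HIT, count now 2. Cache: [40(c=1) 78(c=2) 43(c=3)]
  7. access 43: HIT, count now 4. Cache: [40(c=1) 78(c=2) 43(c=4)]
  8. access 43: HIT, count now 5. Cache: [40(c=1) 78(c=2) 43(c=5)]
  9. access 88: MISS. Cache: [40(c=1) 88(c=1) 78(c=2) 43(c=5)]
  10. access 78: HIT, count now 3. Cache: [40(c=1) 88(c=1) 78(c=3) 43(c=5)]
  11. access 43: HIT, count now 6. Cache: [40(c=1) 88(c=1) 78(c=3) 43(c=6)]
Total: 7 hits, 4 misses, 0 evictions

Answer: MMMHHHHHMHH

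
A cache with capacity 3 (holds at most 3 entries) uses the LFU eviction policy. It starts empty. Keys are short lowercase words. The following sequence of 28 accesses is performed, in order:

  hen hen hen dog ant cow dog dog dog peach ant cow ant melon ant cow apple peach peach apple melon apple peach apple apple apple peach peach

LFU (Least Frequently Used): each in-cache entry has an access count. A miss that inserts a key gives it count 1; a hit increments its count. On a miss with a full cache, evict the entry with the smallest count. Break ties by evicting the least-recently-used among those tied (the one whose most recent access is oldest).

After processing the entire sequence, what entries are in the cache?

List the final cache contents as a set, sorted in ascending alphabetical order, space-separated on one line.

Answer: apple dog peach

Derivation:
LFU simulation (capacity=3):
  1. access hen: MISS. Cache: [hen(c=1)]
  2. access hen: HIT, count now 2. Cache: [hen(c=2)]
  3. access hen: HIT, count now 3. Cache: [hen(c=3)]
  4. access dog: MISS. Cache: [dog(c=1) hen(c=3)]
  5. access ant: MISS. Cache: [dog(c=1) ant(c=1) hen(c=3)]
  6. access cow: MISS, evict dog(c=1). Cache: [ant(c=1) cow(c=1) hen(c=3)]
  7. access dog: MISS, evict ant(c=1). Cache: [cow(c=1) dog(c=1) hen(c=3)]
  8. access dog: HIT, count now 2. Cache: [cow(c=1) dog(c=2) hen(c=3)]
  9. access dog: HIT, count now 3. Cache: [cow(c=1) hen(c=3) dog(c=3)]
  10. access peach: MISS, evict cow(c=1). Cache: [peach(c=1) hen(c=3) dog(c=3)]
  11. access ant: MISS, evict peach(c=1). Cache: [ant(c=1) hen(c=3) dog(c=3)]
  12. access cow: MISS, evict ant(c=1). Cache: [cow(c=1) hen(c=3) dog(c=3)]
  13. access ant: MISS, evict cow(c=1). Cache: [ant(c=1) hen(c=3) dog(c=3)]
  14. access melon: MISS, evict ant(c=1). Cache: [melon(c=1) hen(c=3) dog(c=3)]
  15. access ant: MISS, evict melon(c=1). Cache: [ant(c=1) hen(c=3) dog(c=3)]
  16. access cow: MISS, evict ant(c=1). Cache: [cow(c=1) hen(c=3) dog(c=3)]
  17. access apple: MISS, evict cow(c=1). Cache: [apple(c=1) hen(c=3) dog(c=3)]
  18. access peach: MISS, evict apple(c=1). Cache: [peach(c=1) hen(c=3) dog(c=3)]
  19. access peach: HIT, count now 2. Cache: [peach(c=2) hen(c=3) dog(c=3)]
  20. access apple: MISS, evict peach(c=2). Cache: [apple(c=1) hen(c=3) dog(c=3)]
  21. access melon: MISS, evict apple(c=1). Cache: [melon(c=1) hen(c=3) dog(c=3)]
  22. access apple: MISS, evict melon(c=1). Cache: [apple(c=1) hen(c=3) dog(c=3)]
  23. access peach: MISS, evict apple(c=1). Cache: [peach(c=1) hen(c=3) dog(c=3)]
  24. access apple: MISS, evict peach(c=1). Cache: [apple(c=1) hen(c=3) dog(c=3)]
  25. access apple: HIT, count now 2. Cache: [apple(c=2) hen(c=3) dog(c=3)]
  26. access apple: HIT, count now 3. Cache: [hen(c=3) dog(c=3) apple(c=3)]
  27. access peach: MISS, evict hen(c=3). Cache: [peach(c=1) dog(c=3) apple(c=3)]
  28. access peach: HIT, count now 2. Cache: [peach(c=2) dog(c=3) apple(c=3)]
Total: 8 hits, 20 misses, 17 evictions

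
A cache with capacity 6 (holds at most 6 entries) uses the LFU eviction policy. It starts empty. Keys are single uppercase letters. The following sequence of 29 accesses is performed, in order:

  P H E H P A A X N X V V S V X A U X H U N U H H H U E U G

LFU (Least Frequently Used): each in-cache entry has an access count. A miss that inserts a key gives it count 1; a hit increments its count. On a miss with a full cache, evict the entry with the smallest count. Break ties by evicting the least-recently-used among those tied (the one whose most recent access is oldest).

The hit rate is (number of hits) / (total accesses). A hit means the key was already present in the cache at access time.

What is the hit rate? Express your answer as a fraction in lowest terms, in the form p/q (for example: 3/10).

Answer: 17/29

Derivation:
LFU simulation (capacity=6):
  1. access P: MISS. Cache: [P(c=1)]
  2. access H: MISS. Cache: [P(c=1) H(c=1)]
  3. access E: MISS. Cache: [P(c=1) H(c=1) E(c=1)]
  4. access H: HIT, count now 2. Cache: [P(c=1) E(c=1) H(c=2)]
  5. access P: HIT, count now 2. Cache: [E(c=1) H(c=2) P(c=2)]
  6. access A: MISS. Cache: [E(c=1) A(c=1) H(c=2) P(c=2)]
  7. access A: HIT, count now 2. Cache: [E(c=1) H(c=2) P(c=2) A(c=2)]
  8. access X: MISS. Cache: [E(c=1) X(c=1) H(c=2) P(c=2) A(c=2)]
  9. access N: MISS. Cache: [E(c=1) X(c=1) N(c=1) H(c=2) P(c=2) A(c=2)]
  10. access X: HIT, count now 2. Cache: [E(c=1) N(c=1) H(c=2) P(c=2) A(c=2) X(c=2)]
  11. access V: MISS, evict E(c=1). Cache: [N(c=1) V(c=1) H(c=2) P(c=2) A(c=2) X(c=2)]
  12. access V: HIT, count now 2. Cache: [N(c=1) H(c=2) P(c=2) A(c=2) X(c=2) V(c=2)]
  13. access S: MISS, evict N(c=1). Cache: [S(c=1) H(c=2) P(c=2) A(c=2) X(c=2) V(c=2)]
  14. access V: HIT, count now 3. Cache: [S(c=1) H(c=2) P(c=2) A(c=2) X(c=2) V(c=3)]
  15. access X: HIT, count now 3. Cache: [S(c=1) H(c=2) P(c=2) A(c=2) V(c=3) X(c=3)]
  16. access A: HIT, count now 3. Cache: [S(c=1) H(c=2) P(c=2) V(c=3) X(c=3) A(c=3)]
  17. access U: MISS, evict S(c=1). Cache: [U(c=1) H(c=2) P(c=2) V(c=3) X(c=3) A(c=3)]
  18. access X: HIT, count now 4. Cache: [U(c=1) H(c=2) P(c=2) V(c=3) A(c=3) X(c=4)]
  19. access H: HIT, count now 3. Cache: [U(c=1) P(c=2) V(c=3) A(c=3) H(c=3) X(c=4)]
  20. access U: HIT, count now 2. Cache: [P(c=2) U(c=2) V(c=3) A(c=3) H(c=3) X(c=4)]
  21. access N: MISS, evict P(c=2). Cache: [N(c=1) U(c=2) V(c=3) A(c=3) H(c=3) X(c=4)]
  22. access U: HIT, count now 3. Cache: [N(c=1) V(c=3) A(c=3) H(c=3) U(c=3) X(c=4)]
  23. access H: HIT, count now 4. Cache: [N(c=1) V(c=3) A(c=3) U(c=3) X(c=4) H(c=4)]
  24. access H: HIT, count now 5. Cache: [N(c=1) V(c=3) A(c=3) U(c=3) X(c=4) H(c=5)]
  25. access H: HIT, count now 6. Cache: [N(c=1) V(c=3) A(c=3) U(c=3) X(c=4) H(c=6)]
  26. access U: HIT, count now 4. Cache: [N(c=1) V(c=3) A(c=3) X(c=4) U(c=4) H(c=6)]
  27. access E: MISS, evict N(c=1). Cache: [E(c=1) V(c=3) A(c=3) X(c=4) U(c=4) H(c=6)]
  28. access U: HIT, count now 5. Cache: [E(c=1) V(c=3) A(c=3) X(c=4) U(c=5) H(c=6)]
  29. access G: MISS, evict E(c=1). Cache: [G(c=1) V(c=3) A(c=3) X(c=4) U(c=5) H(c=6)]
Total: 17 hits, 12 misses, 6 evictions

Hit rate = 17/29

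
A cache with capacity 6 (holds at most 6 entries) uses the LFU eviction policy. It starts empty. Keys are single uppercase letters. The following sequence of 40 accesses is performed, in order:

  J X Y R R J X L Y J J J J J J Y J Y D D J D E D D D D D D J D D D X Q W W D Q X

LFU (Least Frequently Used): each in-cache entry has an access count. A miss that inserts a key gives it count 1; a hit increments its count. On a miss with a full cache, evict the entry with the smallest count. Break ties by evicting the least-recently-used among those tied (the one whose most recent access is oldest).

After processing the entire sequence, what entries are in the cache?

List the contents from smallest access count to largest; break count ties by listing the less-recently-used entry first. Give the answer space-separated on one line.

Answer: Q W Y X J D

Derivation:
LFU simulation (capacity=6):
  1. access J: MISS. Cache: [J(c=1)]
  2. access X: MISS. Cache: [J(c=1) X(c=1)]
  3. access Y: MISS. Cache: [J(c=1) X(c=1) Y(c=1)]
  4. access R: MISS. Cache: [J(c=1) X(c=1) Y(c=1) R(c=1)]
  5. access R: HIT, count now 2. Cache: [J(c=1) X(c=1) Y(c=1) R(c=2)]
  6. access J: HIT, count now 2. Cache: [X(c=1) Y(c=1) R(c=2) J(c=2)]
  7. access X: HIT, count now 2. Cache: [Y(c=1) R(c=2) J(c=2) X(c=2)]
  8. access L: MISS. Cache: [Y(c=1) L(c=1) R(c=2) J(c=2) X(c=2)]
  9. access Y: HIT, count now 2. Cache: [L(c=1) R(c=2) J(c=2) X(c=2) Y(c=2)]
  10. access J: HIT, count now 3. Cache: [L(c=1) R(c=2) X(c=2) Y(c=2) J(c=3)]
  11. access J: HIT, count now 4. Cache: [L(c=1) R(c=2) X(c=2) Y(c=2) J(c=4)]
  12. access J: HIT, count now 5. Cache: [L(c=1) R(c=2) X(c=2) Y(c=2) J(c=5)]
  13. access J: HIT, count now 6. Cache: [L(c=1) R(c=2) X(c=2) Y(c=2) J(c=6)]
  14. access J: HIT, count now 7. Cache: [L(c=1) R(c=2) X(c=2) Y(c=2) J(c=7)]
  15. access J: HIT, count now 8. Cache: [L(c=1) R(c=2) X(c=2) Y(c=2) J(c=8)]
  16. access Y: HIT, count now 3. Cache: [L(c=1) R(c=2) X(c=2) Y(c=3) J(c=8)]
  17. access J: HIT, count now 9. Cache: [L(c=1) R(c=2) X(c=2) Y(c=3) J(c=9)]
  18. access Y: HIT, count now 4. Cache: [L(c=1) R(c=2) X(c=2) Y(c=4) J(c=9)]
  19. access D: MISS. Cache: [L(c=1) D(c=1) R(c=2) X(c=2) Y(c=4) J(c=9)]
  20. access D: HIT, count now 2. Cache: [L(c=1) R(c=2) X(c=2) D(c=2) Y(c=4) J(c=9)]
  21. access J: HIT, count now 10. Cache: [L(c=1) R(c=2) X(c=2) D(c=2) Y(c=4) J(c=10)]
  22. access D: HIT, count now 3. Cache: [L(c=1) R(c=2) X(c=2) D(c=3) Y(c=4) J(c=10)]
  23. access E: MISS, evict L(c=1). Cache: [E(c=1) R(c=2) X(c=2) D(c=3) Y(c=4) J(c=10)]
  24. access D: HIT, count now 4. Cache: [E(c=1) R(c=2) X(c=2) Y(c=4) D(c=4) J(c=10)]
  25. access D: HIT, count now 5. Cache: [E(c=1) R(c=2) X(c=2) Y(c=4) D(c=5) J(c=10)]
  26. access D: HIT, count now 6. Cache: [E(c=1) R(c=2) X(c=2) Y(c=4) D(c=6) J(c=10)]
  27. access D: HIT, count now 7. Cache: [E(c=1) R(c=2) X(c=2) Y(c=4) D(c=7) J(c=10)]
  28. access D: HIT, count now 8. Cache: [E(c=1) R(c=2) X(c=2) Y(c=4) D(c=8) J(c=10)]
  29. access D: HIT, count now 9. Cache: [E(c=1) R(c=2) X(c=2) Y(c=4) D(c=9) J(c=10)]
  30. access J: HIT, count now 11. Cache: [E(c=1) R(c=2) X(c=2) Y(c=4) D(c=9) J(c=11)]
  31. access D: HIT, count now 10. Cache: [E(c=1) R(c=2) X(c=2) Y(c=4) D(c=10) J(c=11)]
  32. access D: HIT, count now 11. Cache: [E(c=1) R(c=2) X(c=2) Y(c=4) J(c=11) D(c=11)]
  33. access D: HIT, count now 12. Cache: [E(c=1) R(c=2) X(c=2) Y(c=4) J(c=11) D(c=12)]
  34. access X: HIT, count now 3. Cache: [E(c=1) R(c=2) X(c=3) Y(c=4) J(c=11) D(c=12)]
  35. access Q: MISS, evict E(c=1). Cache: [Q(c=1) R(c=2) X(c=3) Y(c=4) J(c=11) D(c=12)]
  36. access W: MISS, evict Q(c=1). Cache: [W(c=1) R(c=2) X(c=3) Y(c=4) J(c=11) D(c=12)]
  37. access W: HIT, count now 2. Cache: [R(c=2) W(c=2) X(c=3) Y(c=4) J(c=11) D(c=12)]
  38. access D: HIT, count now 13. Cache: [R(c=2) W(c=2) X(c=3) Y(c=4) J(c=11) D(c=13)]
  39. access Q: MISS, evict R(c=2). Cache: [Q(c=1) W(c=2) X(c=3) Y(c=4) J(c=11) D(c=13)]
  40. access X: HIT, count now 4. Cache: [Q(c=1) W(c=2) Y(c=4) X(c=4) J(c=11) D(c=13)]
Total: 30 hits, 10 misses, 4 evictions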